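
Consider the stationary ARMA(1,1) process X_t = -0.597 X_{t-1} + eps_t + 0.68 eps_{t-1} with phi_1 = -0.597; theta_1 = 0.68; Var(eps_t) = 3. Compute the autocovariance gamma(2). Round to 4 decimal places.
\gamma(2) = -0.1372

Multiply the model equation by X_{t-k} and take expectations. With theta_0 = psi_0 = 1 and psi_j the MA(infinity) weights, this gives
  gamma(k) - sum_i phi_i gamma(k-i) = c_k,
  c_k = sigma^2 * sum_{j=k..q} theta_j psi_{j-k}   (c_k = 0 for k > q),
using gamma(-m) = gamma(m).
psi-weights needed (psi_j = theta_j + sum_i phi_i psi_{j-i}):
  psi_1 = theta_1 + phi_1 = 0.68 + (-0.597) = 0.083
Right-hand sides:
  c_0 = sigma^2 (1 + theta_1 psi_1) = 3 * (1 + (0.68)(0.083)) = 3 * 1.05644 = 3.16932
  c_1 = sigma^2 theta_1 = 3 * (0.68) = 2.04
  c_2 = 0
Equations for k = 0 and k = 1 (AR order 1):
  gamma(0) = phi_1 gamma(1) + c_0
  gamma(1) = phi_1 gamma(0) + c_1
Substituting the second into the first: gamma(0) (1 - phi_1^2) = c_0 + phi_1 c_1, so
  gamma(0) = (c_0 + phi_1 c_1) / (1 - phi_1^2) = (3.16932 + (-0.597)(2.04)) / (1 - (-0.597)^2) = 1.95144 / 0.643591 = 3.032112.
  gamma(1) = phi_1 gamma(0) + c_1 = (-0.597)(3.032112) + (2.04) = 0.229829.
For k = 2 (> q): gamma(2) = phi_1 gamma(1) = (-0.597)(0.229829) = -0.137208.
Therefore gamma(2) = -0.1372 (to 4 decimal places).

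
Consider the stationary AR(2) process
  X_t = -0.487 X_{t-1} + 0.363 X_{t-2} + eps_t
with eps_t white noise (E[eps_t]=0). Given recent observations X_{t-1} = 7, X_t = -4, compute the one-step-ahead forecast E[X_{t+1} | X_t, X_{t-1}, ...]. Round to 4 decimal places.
E[X_{t+1} \mid \mathcal F_t] = 4.4890

For an AR(p) model X_t = c + sum_i phi_i X_{t-i} + eps_t, the
one-step-ahead conditional mean is
  E[X_{t+1} | X_t, ...] = c + sum_i phi_i X_{t+1-i}.
Substitute known values:
  E[X_{t+1} | ...] = (-0.487) * (-4) + (0.363) * (7)
                   = 4.4890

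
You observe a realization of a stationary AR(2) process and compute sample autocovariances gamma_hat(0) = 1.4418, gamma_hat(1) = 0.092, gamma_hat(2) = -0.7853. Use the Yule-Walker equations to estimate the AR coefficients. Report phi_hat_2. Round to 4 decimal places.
\hat\phi_{2} = -0.5510

The Yule-Walker equations for an AR(p) process read, in matrix form,
  Gamma_p phi = r_p,   with   (Gamma_p)_{ij} = gamma(|i - j|),
                       (r_p)_i = gamma(i),   i,j = 1..p.
Substitute the sample gammas (Toeplitz matrix and right-hand side of size 2):
  Gamma_p = [[1.4418, 0.092], [0.092, 1.4418]]
  r_p     = [0.092, -0.7853]
Written out:
  1.4418 phi_1 + 0.092 phi_2 = 0.092
  0.092 phi_1 + 1.4418 phi_2 = -0.7853
Solve by Cramer's rule:
  det = gamma(0)^2 - gamma(1)^2 = (1.4418)^2 - (0.092)^2 = 2.07878724 - 0.008464 = 2.07032324
  phi_hat_1 = [gamma(1) gamma(0) - gamma(1) gamma(2)] / det = [(0.092)(1.4418) - (0.092)(-0.7853)] / 2.07032324 = 0.2048932 / 2.07032324 = 0.099
  phi_hat_2 = [gamma(0) gamma(2) - gamma(1)^2] / det = [(1.4418)(-0.7853) - (0.092)^2] / 2.07032324 = -1.14070954 / 2.07032324 = -0.551
So phi_hat = [0.0990, -0.5510].
Therefore phi_hat_2 = -0.5510.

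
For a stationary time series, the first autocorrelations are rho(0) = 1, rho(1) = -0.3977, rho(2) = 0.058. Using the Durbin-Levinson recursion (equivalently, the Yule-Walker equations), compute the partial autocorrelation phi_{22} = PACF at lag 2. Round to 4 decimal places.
\phi_{22} = -0.1190

The PACF at lag k is phi_{kk}, the last component of the solution
to the Yule-Walker system G_k phi = r_k where
  (G_k)_{ij} = rho(|i - j|), (r_k)_i = rho(i), i,j = 1..k.
Equivalently, Durbin-Levinson gives phi_{kk} iteratively:
  phi_{11} = rho(1)
  phi_{kk} = [rho(k) - sum_{j=1..k-1} phi_{k-1,j} rho(k-j)]
            / [1 - sum_{j=1..k-1} phi_{k-1,j} rho(j)],
  phi_{k,j} = phi_{k-1,j} - phi_{kk} phi_{k-1,k-j},  j = 1..k-1.
Step k = 1:
  phi_11 = rho(1) = -0.3977.
Step k = 2:
  phi_22 = [rho(2) - phi_11 rho(1)] / [1 - phi_11 rho(1)] = [0.058 - (-0.3977)(-0.3977)] / [1 - (-0.3977)(-0.3977)]
         = -0.10016529 / 0.84183471 = -0.119.
Therefore phi_{22} = -0.1190.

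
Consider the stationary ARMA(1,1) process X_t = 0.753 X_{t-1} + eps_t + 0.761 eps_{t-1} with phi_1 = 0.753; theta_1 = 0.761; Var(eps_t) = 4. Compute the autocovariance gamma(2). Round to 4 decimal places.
\gamma(2) = 16.5668

Multiply the model equation by X_{t-k} and take expectations. With theta_0 = psi_0 = 1 and psi_j the MA(infinity) weights, this gives
  gamma(k) - sum_i phi_i gamma(k-i) = c_k,
  c_k = sigma^2 * sum_{j=k..q} theta_j psi_{j-k}   (c_k = 0 for k > q),
using gamma(-m) = gamma(m).
psi-weights needed (psi_j = theta_j + sum_i phi_i psi_{j-i}):
  psi_1 = theta_1 + phi_1 = 0.761 + (0.753) = 1.514
Right-hand sides:
  c_0 = sigma^2 (1 + theta_1 psi_1) = 4 * (1 + (0.761)(1.514)) = 4 * 2.152154 = 8.608616
  c_1 = sigma^2 theta_1 = 4 * (0.761) = 3.044
  c_2 = 0
Equations for k = 0 and k = 1 (AR order 1):
  gamma(0) = phi_1 gamma(1) + c_0
  gamma(1) = phi_1 gamma(0) + c_1
Substituting the second into the first: gamma(0) (1 - phi_1^2) = c_0 + phi_1 c_1, so
  gamma(0) = (c_0 + phi_1 c_1) / (1 - phi_1^2) = (8.608616 + (0.753)(3.044)) / (1 - (0.753)^2) = 10.900748 / 0.432991 = 25.175461.
  gamma(1) = phi_1 gamma(0) + c_1 = (0.753)(25.175461) + (3.044) = 22.001122.
For k = 2 (> q): gamma(2) = phi_1 gamma(1) = (0.753)(22.001122) = 16.566845.
Therefore gamma(2) = 16.5668 (to 4 decimal places).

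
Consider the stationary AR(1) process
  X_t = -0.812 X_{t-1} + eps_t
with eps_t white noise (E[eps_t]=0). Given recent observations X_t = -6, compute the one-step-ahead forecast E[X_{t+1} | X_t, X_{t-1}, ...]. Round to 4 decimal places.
E[X_{t+1} \mid \mathcal F_t] = 4.8720

For an AR(p) model X_t = c + sum_i phi_i X_{t-i} + eps_t, the
one-step-ahead conditional mean is
  E[X_{t+1} | X_t, ...] = c + sum_i phi_i X_{t+1-i}.
Substitute known values:
  E[X_{t+1} | ...] = (-0.812) * (-6)
                   = 4.8720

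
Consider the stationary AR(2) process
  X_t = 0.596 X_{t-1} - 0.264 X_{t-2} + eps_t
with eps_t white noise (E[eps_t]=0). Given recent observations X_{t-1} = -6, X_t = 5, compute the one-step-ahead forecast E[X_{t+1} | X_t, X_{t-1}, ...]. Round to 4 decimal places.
E[X_{t+1} \mid \mathcal F_t] = 4.5640

For an AR(p) model X_t = c + sum_i phi_i X_{t-i} + eps_t, the
one-step-ahead conditional mean is
  E[X_{t+1} | X_t, ...] = c + sum_i phi_i X_{t+1-i}.
Substitute known values:
  E[X_{t+1} | ...] = (0.596) * (5) + (-0.264) * (-6)
                   = 4.5640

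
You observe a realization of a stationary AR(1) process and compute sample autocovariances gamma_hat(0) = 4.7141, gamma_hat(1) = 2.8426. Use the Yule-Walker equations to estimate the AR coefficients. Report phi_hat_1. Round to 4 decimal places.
\hat\phi_{1} = 0.6030

The Yule-Walker equations for an AR(p) process read, in matrix form,
  Gamma_p phi = r_p,   with   (Gamma_p)_{ij} = gamma(|i - j|),
                       (r_p)_i = gamma(i),   i,j = 1..p.
Substitute the sample gammas (Toeplitz matrix and right-hand side of size 1):
  Gamma_p = [[4.7141]]
  r_p     = [2.8426]
With p = 1 this is the single equation gamma(0) phi_1 = gamma(1):
  phi_hat_1 = gamma(1) / gamma(0) = 2.8426 / 4.7141 = 0.6030.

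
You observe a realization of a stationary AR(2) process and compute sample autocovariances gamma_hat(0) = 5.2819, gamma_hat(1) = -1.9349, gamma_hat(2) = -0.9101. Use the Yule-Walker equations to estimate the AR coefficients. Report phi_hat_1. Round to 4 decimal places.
\hat\phi_{1} = -0.4960

The Yule-Walker equations for an AR(p) process read, in matrix form,
  Gamma_p phi = r_p,   with   (Gamma_p)_{ij} = gamma(|i - j|),
                       (r_p)_i = gamma(i),   i,j = 1..p.
Substitute the sample gammas (Toeplitz matrix and right-hand side of size 2):
  Gamma_p = [[5.2819, -1.9349], [-1.9349, 5.2819]]
  r_p     = [-1.9349, -0.9101]
Written out:
  5.2819 phi_1 - 1.9349 phi_2 = -1.9349
  -1.9349 phi_1 + 5.2819 phi_2 = -0.9101
Solve by Cramer's rule:
  det = gamma(0)^2 - gamma(1)^2 = (5.2819)^2 - (-1.9349)^2 = 27.89846761 - 3.74383801 = 24.1546296
  phi_hat_1 = [gamma(1) gamma(0) - gamma(1) gamma(2)] / det = [(-1.9349)(5.2819) - (-1.9349)(-0.9101)] / 24.1546296 = -11.9809008 / 24.1546296 = -0.496
  phi_hat_2 = [gamma(0) gamma(2) - gamma(1)^2] / det = [(5.2819)(-0.9101) - (-1.9349)^2] / 24.1546296 = -8.5508952 / 24.1546296 = -0.354
So phi_hat = [-0.4960, -0.3540].
Therefore phi_hat_1 = -0.4960.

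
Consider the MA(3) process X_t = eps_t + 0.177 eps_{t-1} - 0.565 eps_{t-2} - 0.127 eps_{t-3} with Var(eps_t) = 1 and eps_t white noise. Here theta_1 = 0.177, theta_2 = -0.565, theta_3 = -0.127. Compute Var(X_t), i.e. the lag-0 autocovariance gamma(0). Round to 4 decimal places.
\gamma(0) = 1.3667

For an MA(q) process X_t = eps_t + sum_i theta_i eps_{t-i} with
Var(eps_t) = sigma^2, the variance is
  gamma(0) = sigma^2 * (1 + sum_i theta_i^2).
  sum_i theta_i^2 = (0.177)^2 + (-0.565)^2 + (-0.127)^2 = 0.031329 + 0.319225 + 0.016129 = 0.366683.
  gamma(0) = 1 * (1 + 0.366683) = 1 * 1.366683 = 1.366683, which rounds to 1.3667.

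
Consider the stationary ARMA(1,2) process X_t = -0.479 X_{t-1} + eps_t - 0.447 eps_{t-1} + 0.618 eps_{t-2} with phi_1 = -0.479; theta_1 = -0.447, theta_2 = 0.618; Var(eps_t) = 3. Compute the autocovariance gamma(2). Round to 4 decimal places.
\gamma(2) = 5.6039

Multiply the model equation by X_{t-k} and take expectations. With theta_0 = psi_0 = 1 and psi_j the MA(infinity) weights, this gives
  gamma(k) - sum_i phi_i gamma(k-i) = c_k,
  c_k = sigma^2 * sum_{j=k..q} theta_j psi_{j-k}   (c_k = 0 for k > q),
using gamma(-m) = gamma(m).
psi-weights needed (psi_j = theta_j + sum_i phi_i psi_{j-i}):
  psi_1 = theta_1 + phi_1 = -0.447 + (-0.479) = -0.926
  psi_2 = theta_2 + phi_1 psi_1 = 0.618 + (-0.479)(-0.926) = 1.061554
Right-hand sides:
  c_0 = sigma^2 (1 + theta_1 psi_1 + theta_2 psi_2) = 3 * (1 + (-0.447)(-0.926) + (0.618)(1.061554)) = 3 * 2.069962 = 6.209887
  c_1 = sigma^2 (theta_1 + theta_2 psi_1) = 3 * (-0.447 + (0.618)(-0.926)) = -3.057804
  c_2 = sigma^2 theta_2 = 3 * (0.618) = 1.854
Equations for k = 0 and k = 1 (AR order 1):
  gamma(0) = phi_1 gamma(1) + c_0
  gamma(1) = phi_1 gamma(0) + c_1
Substituting the second into the first: gamma(0) (1 - phi_1^2) = c_0 + phi_1 c_1, so
  gamma(0) = (c_0 + phi_1 c_1) / (1 - phi_1^2) = (6.209887 + (-0.479)(-3.057804)) / (1 - (-0.479)^2) = 7.674575 / 0.770559 = 9.95975.
  gamma(1) = phi_1 gamma(0) + c_1 = (-0.479)(9.95975) + (-3.057804) = -7.828524.
For k = 2: gamma(2) = phi_1 gamma(1) + c_2
  = (-0.479)(-7.828524) + (1.854) = 5.603863.
Therefore gamma(2) = 5.6039 (to 4 decimal places).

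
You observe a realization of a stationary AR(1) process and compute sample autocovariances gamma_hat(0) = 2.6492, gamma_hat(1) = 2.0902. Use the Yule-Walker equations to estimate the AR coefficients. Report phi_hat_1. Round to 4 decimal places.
\hat\phi_{1} = 0.7890

The Yule-Walker equations for an AR(p) process read, in matrix form,
  Gamma_p phi = r_p,   with   (Gamma_p)_{ij} = gamma(|i - j|),
                       (r_p)_i = gamma(i),   i,j = 1..p.
Substitute the sample gammas (Toeplitz matrix and right-hand side of size 1):
  Gamma_p = [[2.6492]]
  r_p     = [2.0902]
With p = 1 this is the single equation gamma(0) phi_1 = gamma(1):
  phi_hat_1 = gamma(1) / gamma(0) = 2.0902 / 2.6492 = 0.7890.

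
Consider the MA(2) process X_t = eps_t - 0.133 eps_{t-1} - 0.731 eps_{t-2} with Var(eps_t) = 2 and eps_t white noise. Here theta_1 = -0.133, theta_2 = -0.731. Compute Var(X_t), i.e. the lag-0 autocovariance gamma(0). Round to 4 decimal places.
\gamma(0) = 3.1041

For an MA(q) process X_t = eps_t + sum_i theta_i eps_{t-i} with
Var(eps_t) = sigma^2, the variance is
  gamma(0) = sigma^2 * (1 + sum_i theta_i^2).
  sum_i theta_i^2 = (-0.133)^2 + (-0.731)^2 = 0.017689 + 0.534361 = 0.55205.
  gamma(0) = 2 * (1 + 0.55205) = 2 * 1.55205 = 3.1041.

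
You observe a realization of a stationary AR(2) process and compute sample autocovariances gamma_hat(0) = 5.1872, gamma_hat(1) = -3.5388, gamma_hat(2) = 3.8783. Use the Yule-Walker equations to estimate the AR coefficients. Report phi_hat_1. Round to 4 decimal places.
\hat\phi_{1} = -0.3220

The Yule-Walker equations for an AR(p) process read, in matrix form,
  Gamma_p phi = r_p,   with   (Gamma_p)_{ij} = gamma(|i - j|),
                       (r_p)_i = gamma(i),   i,j = 1..p.
Substitute the sample gammas (Toeplitz matrix and right-hand side of size 2):
  Gamma_p = [[5.1872, -3.5388], [-3.5388, 5.1872]]
  r_p     = [-3.5388, 3.8783]
Written out:
  5.1872 phi_1 - 3.5388 phi_2 = -3.5388
  -3.5388 phi_1 + 5.1872 phi_2 = 3.8783
Solve by Cramer's rule:
  det = gamma(0)^2 - gamma(1)^2 = (5.1872)^2 - (-3.5388)^2 = 26.90704384 - 12.52310544 = 14.3839384
  phi_hat_1 = [gamma(1) gamma(0) - gamma(1) gamma(2)] / det = [(-3.5388)(5.1872) - (-3.5388)(3.8783)] / 14.3839384 = -4.63193532 / 14.3839384 = -0.322
  phi_hat_2 = [gamma(0) gamma(2) - gamma(1)^2] / det = [(5.1872)(3.8783) - (-3.5388)^2] / 14.3839384 = 7.59441232 / 14.3839384 = 0.528
So phi_hat = [-0.3220, 0.5280].
Therefore phi_hat_1 = -0.3220.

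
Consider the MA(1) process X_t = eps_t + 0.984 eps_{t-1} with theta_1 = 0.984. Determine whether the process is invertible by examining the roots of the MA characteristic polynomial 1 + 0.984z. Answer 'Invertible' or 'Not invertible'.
\text{Invertible}

The MA(q) characteristic polynomial is P(z) = 1 + 0.984z.
Invertibility requires all roots to lie outside the unit circle, i.e. |z| > 1 for every root.
This is linear in z: 1 + (0.984) z = 0  =>  z = -1/(0.984) = -1.01626,  |z| = 1.01626.
Moduli of all roots: 1.0163.
All moduli strictly greater than 1? Yes.
Verdict: Invertible.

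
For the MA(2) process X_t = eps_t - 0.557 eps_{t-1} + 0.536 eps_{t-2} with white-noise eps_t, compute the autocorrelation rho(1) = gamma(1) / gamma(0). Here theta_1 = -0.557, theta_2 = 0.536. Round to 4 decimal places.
\rho(1) = -0.5355

For an MA(q) process with theta_0 = 1, the autocovariance is
  gamma(k) = sigma^2 * sum_{i=0..q-k} theta_i * theta_{i+k},
and rho(k) = gamma(k) / gamma(0). Sigma^2 cancels.
  numerator   = (1)*(-0.557) + (-0.557)*(0.536) = -0.855552.
  denominator = (1)^2 + (-0.557)^2 + (0.536)^2 = 1.597545.
  rho(1) = -0.855552 / 1.597545 = -0.5355.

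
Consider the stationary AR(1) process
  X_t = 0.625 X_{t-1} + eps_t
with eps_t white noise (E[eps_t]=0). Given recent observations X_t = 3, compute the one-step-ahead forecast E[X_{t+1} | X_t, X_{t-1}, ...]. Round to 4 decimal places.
E[X_{t+1} \mid \mathcal F_t] = 1.8750

For an AR(p) model X_t = c + sum_i phi_i X_{t-i} + eps_t, the
one-step-ahead conditional mean is
  E[X_{t+1} | X_t, ...] = c + sum_i phi_i X_{t+1-i}.
Substitute known values:
  E[X_{t+1} | ...] = (0.625) * (3)
                   = 1.8750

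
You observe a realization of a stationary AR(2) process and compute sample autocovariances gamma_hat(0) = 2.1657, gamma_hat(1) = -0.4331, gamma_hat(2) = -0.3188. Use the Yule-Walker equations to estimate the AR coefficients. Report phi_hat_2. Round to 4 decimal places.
\hat\phi_{2} = -0.1950

The Yule-Walker equations for an AR(p) process read, in matrix form,
  Gamma_p phi = r_p,   with   (Gamma_p)_{ij} = gamma(|i - j|),
                       (r_p)_i = gamma(i),   i,j = 1..p.
Substitute the sample gammas (Toeplitz matrix and right-hand side of size 2):
  Gamma_p = [[2.1657, -0.4331], [-0.4331, 2.1657]]
  r_p     = [-0.4331, -0.3188]
Written out:
  2.1657 phi_1 - 0.4331 phi_2 = -0.4331
  -0.4331 phi_1 + 2.1657 phi_2 = -0.3188
Solve by Cramer's rule:
  det = gamma(0)^2 - gamma(1)^2 = (2.1657)^2 - (-0.4331)^2 = 4.69025649 - 0.18757561 = 4.50268088
  phi_hat_1 = [gamma(1) gamma(0) - gamma(1) gamma(2)] / det = [(-0.4331)(2.1657) - (-0.4331)(-0.3188)] / 4.50268088 = -1.07603695 / 4.50268088 = -0.239
  phi_hat_2 = [gamma(0) gamma(2) - gamma(1)^2] / det = [(2.1657)(-0.3188) - (-0.4331)^2] / 4.50268088 = -0.87800077 / 4.50268088 = -0.195
So phi_hat = [-0.2390, -0.1950].
Therefore phi_hat_2 = -0.1950.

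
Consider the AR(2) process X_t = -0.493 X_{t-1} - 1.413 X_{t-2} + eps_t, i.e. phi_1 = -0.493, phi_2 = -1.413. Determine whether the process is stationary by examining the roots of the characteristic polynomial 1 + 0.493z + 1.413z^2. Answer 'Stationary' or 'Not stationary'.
\text{Not stationary}

The AR(p) characteristic polynomial is P(z) = 1 + 0.493z + 1.413z^2.
Stationarity requires all roots to lie outside the unit circle, i.e. |z| > 1 for every root.
Set 1 + (0.493) z + (1.413) z^2 = 0, i.e. a z^2 + b z + c = 0 with a = 1.413, b = 0.493, c = 1.
Discriminant D = b^2 - 4ac = (0.493)^2 - 4*(1.413)*1 = 0.243049 - (5.652) = -5.408951.
D < 0, so the roots are the complex-conjugate pair z = (-b +/- i sqrt(-D)) / (2a) = -0.1745 +/- 0.823i.
For a conjugate pair |z|^2 = z * conj(z) = (product of roots) = c/a = 1/(1.413) = 0.707714, so |z| = sqrt(0.707714) = 0.8413 for both roots.
Moduli of all roots: 0.8413, 0.8413.
All moduli strictly greater than 1? No.
Verdict: Not stationary.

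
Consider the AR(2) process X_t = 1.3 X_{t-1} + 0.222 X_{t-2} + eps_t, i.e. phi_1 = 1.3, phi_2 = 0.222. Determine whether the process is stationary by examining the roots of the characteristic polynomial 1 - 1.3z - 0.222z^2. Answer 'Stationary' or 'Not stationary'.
\text{Not stationary}

The AR(p) characteristic polynomial is P(z) = 1 - 1.3z - 0.222z^2.
Stationarity requires all roots to lie outside the unit circle, i.e. |z| > 1 for every root.
Set 1 + (-1.3) z + (-0.222) z^2 = 0, i.e. a z^2 + b z + c = 0 with a = -0.222, b = -1.3, c = 1.
Discriminant D = b^2 - 4ac = (-1.3)^2 - 4*(-0.222)*1 = 1.69 - (-0.888) = 2.578.
D >= 0, so the roots are real: z = (-b +/- sqrt(D)) / (2a) = (1.3 +/- 1.605615) / (-0.444).
  z_1 = (1.3 + 1.605615) / (-0.444) = -6.5442,   |z_1| = 6.5442.
  z_2 = (1.3 - 1.605615) / (-0.444) = 0.6883,   |z_2| = 0.6883.
Moduli of all roots: 6.5442, 0.6883.
All moduli strictly greater than 1? No.
Verdict: Not stationary.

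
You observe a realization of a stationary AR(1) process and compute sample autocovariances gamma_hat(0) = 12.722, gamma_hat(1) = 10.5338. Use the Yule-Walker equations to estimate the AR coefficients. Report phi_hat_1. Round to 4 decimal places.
\hat\phi_{1} = 0.8280

The Yule-Walker equations for an AR(p) process read, in matrix form,
  Gamma_p phi = r_p,   with   (Gamma_p)_{ij} = gamma(|i - j|),
                       (r_p)_i = gamma(i),   i,j = 1..p.
Substitute the sample gammas (Toeplitz matrix and right-hand side of size 1):
  Gamma_p = [[12.722]]
  r_p     = [10.5338]
With p = 1 this is the single equation gamma(0) phi_1 = gamma(1):
  phi_hat_1 = gamma(1) / gamma(0) = 10.5338 / 12.722 = 0.8280.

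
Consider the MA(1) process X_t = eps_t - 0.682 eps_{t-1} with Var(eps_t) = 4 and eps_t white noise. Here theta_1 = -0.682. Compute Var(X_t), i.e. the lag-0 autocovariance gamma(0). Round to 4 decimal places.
\gamma(0) = 5.8605

For an MA(q) process X_t = eps_t + sum_i theta_i eps_{t-i} with
Var(eps_t) = sigma^2, the variance is
  gamma(0) = sigma^2 * (1 + sum_i theta_i^2).
  sum_i theta_i^2 = (-0.682)^2 = 0.465124.
  gamma(0) = 4 * (1 + 0.465124) = 4 * 1.465124 = 5.860496, which rounds to 5.8605.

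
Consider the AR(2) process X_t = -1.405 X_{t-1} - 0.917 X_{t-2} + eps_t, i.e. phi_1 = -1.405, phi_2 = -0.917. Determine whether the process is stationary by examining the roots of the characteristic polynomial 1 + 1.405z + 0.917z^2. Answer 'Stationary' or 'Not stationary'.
\text{Stationary}

The AR(p) characteristic polynomial is P(z) = 1 + 1.405z + 0.917z^2.
Stationarity requires all roots to lie outside the unit circle, i.e. |z| > 1 for every root.
Set 1 + (1.405) z + (0.917) z^2 = 0, i.e. a z^2 + b z + c = 0 with a = 0.917, b = 1.405, c = 1.
Discriminant D = b^2 - 4ac = (1.405)^2 - 4*(0.917)*1 = 1.974025 - (3.668) = -1.693975.
D < 0, so the roots are the complex-conjugate pair z = (-b +/- i sqrt(-D)) / (2a) = -0.7661 +/- 0.7097i.
For a conjugate pair |z|^2 = z * conj(z) = (product of roots) = c/a = 1/(0.917) = 1.090513, so |z| = sqrt(1.090513) = 1.0443 for both roots.
Moduli of all roots: 1.0443, 1.0443.
All moduli strictly greater than 1? Yes.
Verdict: Stationary.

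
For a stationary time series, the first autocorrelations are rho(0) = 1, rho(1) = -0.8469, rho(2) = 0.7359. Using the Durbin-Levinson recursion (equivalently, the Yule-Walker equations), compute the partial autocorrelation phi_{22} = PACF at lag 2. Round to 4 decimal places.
\phi_{22} = 0.0660

The PACF at lag k is phi_{kk}, the last component of the solution
to the Yule-Walker system G_k phi = r_k where
  (G_k)_{ij} = rho(|i - j|), (r_k)_i = rho(i), i,j = 1..k.
Equivalently, Durbin-Levinson gives phi_{kk} iteratively:
  phi_{11} = rho(1)
  phi_{kk} = [rho(k) - sum_{j=1..k-1} phi_{k-1,j} rho(k-j)]
            / [1 - sum_{j=1..k-1} phi_{k-1,j} rho(j)],
  phi_{k,j} = phi_{k-1,j} - phi_{kk} phi_{k-1,k-j},  j = 1..k-1.
Step k = 1:
  phi_11 = rho(1) = -0.8469.
Step k = 2:
  phi_22 = [rho(2) - phi_11 rho(1)] / [1 - phi_11 rho(1)] = [0.7359 - (-0.8469)(-0.8469)] / [1 - (-0.8469)(-0.8469)]
         = 0.01866039 / 0.28276039 = 0.066.
Therefore phi_{22} = 0.0660.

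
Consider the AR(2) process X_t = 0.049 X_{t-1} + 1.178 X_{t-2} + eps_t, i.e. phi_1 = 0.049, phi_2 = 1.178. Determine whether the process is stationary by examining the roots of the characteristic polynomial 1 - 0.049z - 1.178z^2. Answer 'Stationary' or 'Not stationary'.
\text{Not stationary}

The AR(p) characteristic polynomial is P(z) = 1 - 0.049z - 1.178z^2.
Stationarity requires all roots to lie outside the unit circle, i.e. |z| > 1 for every root.
Set 1 + (-0.049) z + (-1.178) z^2 = 0, i.e. a z^2 + b z + c = 0 with a = -1.178, b = -0.049, c = 1.
Discriminant D = b^2 - 4ac = (-0.049)^2 - 4*(-1.178)*1 = 0.002401 - (-4.712) = 4.714401.
D >= 0, so the roots are real: z = (-b +/- sqrt(D)) / (2a) = (0.049 +/- 2.171267) / (-2.356).
  z_1 = (0.049 + 2.171267) / (-2.356) = -0.9424,   |z_1| = 0.9424.
  z_2 = (0.049 - 2.171267) / (-2.356) = 0.9008,   |z_2| = 0.9008.
Moduli of all roots: 0.9424, 0.9008.
All moduli strictly greater than 1? No.
Verdict: Not stationary.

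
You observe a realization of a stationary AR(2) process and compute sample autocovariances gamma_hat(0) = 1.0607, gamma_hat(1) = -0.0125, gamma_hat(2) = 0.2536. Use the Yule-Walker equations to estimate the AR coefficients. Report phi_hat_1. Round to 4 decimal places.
\hat\phi_{1} = -0.0090

The Yule-Walker equations for an AR(p) process read, in matrix form,
  Gamma_p phi = r_p,   with   (Gamma_p)_{ij} = gamma(|i - j|),
                       (r_p)_i = gamma(i),   i,j = 1..p.
Substitute the sample gammas (Toeplitz matrix and right-hand side of size 2):
  Gamma_p = [[1.0607, -0.0125], [-0.0125, 1.0607]]
  r_p     = [-0.0125, 0.2536]
Written out:
  1.0607 phi_1 - 0.0125 phi_2 = -0.0125
  -0.0125 phi_1 + 1.0607 phi_2 = 0.2536
Solve by Cramer's rule:
  det = gamma(0)^2 - gamma(1)^2 = (1.0607)^2 - (-0.0125)^2 = 1.12508449 - 0.00015625 = 1.12492824
  phi_hat_1 = [gamma(1) gamma(0) - gamma(1) gamma(2)] / det = [(-0.0125)(1.0607) - (-0.0125)(0.2536)] / 1.12492824 = -0.01008875 / 1.12492824 = -0.009
  phi_hat_2 = [gamma(0) gamma(2) - gamma(1)^2] / det = [(1.0607)(0.2536) - (-0.0125)^2] / 1.12492824 = 0.26883727 / 1.12492824 = 0.239
So phi_hat = [-0.0090, 0.2390].
Therefore phi_hat_1 = -0.0090.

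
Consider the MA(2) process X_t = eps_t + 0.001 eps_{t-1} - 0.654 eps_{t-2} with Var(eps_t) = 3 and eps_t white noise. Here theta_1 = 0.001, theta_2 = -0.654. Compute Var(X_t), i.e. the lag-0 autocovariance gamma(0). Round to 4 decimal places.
\gamma(0) = 4.2832

For an MA(q) process X_t = eps_t + sum_i theta_i eps_{t-i} with
Var(eps_t) = sigma^2, the variance is
  gamma(0) = sigma^2 * (1 + sum_i theta_i^2).
  sum_i theta_i^2 = (0.001)^2 + (-0.654)^2 = 0.000001 + 0.427716 = 0.427717.
  gamma(0) = 3 * (1 + 0.427717) = 3 * 1.427717 = 4.283151, which rounds to 4.2832.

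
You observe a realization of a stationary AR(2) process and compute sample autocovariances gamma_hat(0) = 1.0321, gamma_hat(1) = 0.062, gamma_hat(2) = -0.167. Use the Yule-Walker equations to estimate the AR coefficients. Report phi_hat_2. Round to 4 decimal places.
\hat\phi_{2} = -0.1660

The Yule-Walker equations for an AR(p) process read, in matrix form,
  Gamma_p phi = r_p,   with   (Gamma_p)_{ij} = gamma(|i - j|),
                       (r_p)_i = gamma(i),   i,j = 1..p.
Substitute the sample gammas (Toeplitz matrix and right-hand side of size 2):
  Gamma_p = [[1.0321, 0.062], [0.062, 1.0321]]
  r_p     = [0.062, -0.167]
Written out:
  1.0321 phi_1 + 0.062 phi_2 = 0.062
  0.062 phi_1 + 1.0321 phi_2 = -0.167
Solve by Cramer's rule:
  det = gamma(0)^2 - gamma(1)^2 = (1.0321)^2 - (0.062)^2 = 1.06523041 - 0.003844 = 1.06138641
  phi_hat_1 = [gamma(1) gamma(0) - gamma(1) gamma(2)] / det = [(0.062)(1.0321) - (0.062)(-0.167)] / 1.06138641 = 0.0743442 / 1.06138641 = 0.07
  phi_hat_2 = [gamma(0) gamma(2) - gamma(1)^2] / det = [(1.0321)(-0.167) - (0.062)^2] / 1.06138641 = -0.1762047 / 1.06138641 = -0.166
So phi_hat = [0.0700, -0.1660].
Therefore phi_hat_2 = -0.1660.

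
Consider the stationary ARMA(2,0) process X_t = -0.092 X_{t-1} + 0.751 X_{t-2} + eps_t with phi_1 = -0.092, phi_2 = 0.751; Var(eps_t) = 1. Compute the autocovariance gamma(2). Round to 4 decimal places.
\gamma(2) = 2.0851

Multiply the model equation by X_{t-k} and take expectations. With theta_0 = psi_0 = 1 and psi_j the MA(infinity) weights, this gives
  gamma(k) - sum_i phi_i gamma(k-i) = c_k,
  c_k = sigma^2 * sum_{j=k..q} theta_j psi_{j-k}   (c_k = 0 for k > q),
using gamma(-m) = gamma(m).
Pure AR (q = 0): c_0 = sigma^2 = 1, c_k = 0 for k >= 1.
Equations for k = 0, 1, 2 (AR order 2, c_2 = 0):
  (E0) gamma(0) = phi_1 gamma(1) + phi_2 gamma(2) + c_0
  (E1) gamma(1) = phi_1 gamma(0) + phi_2 gamma(1) + c_1
  (E2) gamma(2) = phi_1 gamma(1) + phi_2 gamma(0)
From (E1): gamma(1) = A gamma(0) + B with
  A = phi_1 / (1 - phi_2) = -0.092 / 0.249 = -0.369478,   B = c_1 / (1 - phi_2) = 0 / 0.249 = 0.
Insert (E2) into (E0): gamma(0) (1 - phi_2^2) = phi_1 (1 + phi_2) gamma(1) + c_0.
  phi_1 (1 + phi_2) = (-0.092)(1.751) = -0.161092,   1 - phi_2^2 = 0.435999.
Replace gamma(1) by A gamma(0) + B and collect gamma(0):
  gamma(0) [0.435999 - (-0.161092)(-0.369478)] = c_0 = 1
  gamma(0) * 0.376479 = 1
  gamma(0) = 1 / 0.376479 = 2.65619.
  gamma(1) = A gamma(0) = (-0.369478)(2.65619) = -0.981404.
  gamma(2) = phi_1 gamma(1) + phi_2 gamma(0) = (-0.092)(-0.981404) + (0.751)(2.65619) = 2.085088.
Therefore gamma(2) = 2.0851 (to 4 decimal places).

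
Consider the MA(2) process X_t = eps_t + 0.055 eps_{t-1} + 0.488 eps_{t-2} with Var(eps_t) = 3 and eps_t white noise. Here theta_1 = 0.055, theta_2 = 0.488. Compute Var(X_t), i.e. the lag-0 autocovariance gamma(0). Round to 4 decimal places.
\gamma(0) = 3.7235

For an MA(q) process X_t = eps_t + sum_i theta_i eps_{t-i} with
Var(eps_t) = sigma^2, the variance is
  gamma(0) = sigma^2 * (1 + sum_i theta_i^2).
  sum_i theta_i^2 = (0.055)^2 + (0.488)^2 = 0.003025 + 0.238144 = 0.241169.
  gamma(0) = 3 * (1 + 0.241169) = 3 * 1.241169 = 3.723507, which rounds to 3.7235.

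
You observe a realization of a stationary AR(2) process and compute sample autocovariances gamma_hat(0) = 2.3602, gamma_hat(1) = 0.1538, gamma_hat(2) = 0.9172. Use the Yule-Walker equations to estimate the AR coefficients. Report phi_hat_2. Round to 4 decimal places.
\hat\phi_{2} = 0.3860

The Yule-Walker equations for an AR(p) process read, in matrix form,
  Gamma_p phi = r_p,   with   (Gamma_p)_{ij} = gamma(|i - j|),
                       (r_p)_i = gamma(i),   i,j = 1..p.
Substitute the sample gammas (Toeplitz matrix and right-hand side of size 2):
  Gamma_p = [[2.3602, 0.1538], [0.1538, 2.3602]]
  r_p     = [0.1538, 0.9172]
Written out:
  2.3602 phi_1 + 0.1538 phi_2 = 0.1538
  0.1538 phi_1 + 2.3602 phi_2 = 0.9172
Solve by Cramer's rule:
  det = gamma(0)^2 - gamma(1)^2 = (2.3602)^2 - (0.1538)^2 = 5.57054404 - 0.02365444 = 5.5468896
  phi_hat_1 = [gamma(1) gamma(0) - gamma(1) gamma(2)] / det = [(0.1538)(2.3602) - (0.1538)(0.9172)] / 5.5468896 = 0.2219334 / 5.5468896 = 0.04
  phi_hat_2 = [gamma(0) gamma(2) - gamma(1)^2] / det = [(2.3602)(0.9172) - (0.1538)^2] / 5.5468896 = 2.141121 / 5.5468896 = 0.386
So phi_hat = [0.0400, 0.3860].
Therefore phi_hat_2 = 0.3860.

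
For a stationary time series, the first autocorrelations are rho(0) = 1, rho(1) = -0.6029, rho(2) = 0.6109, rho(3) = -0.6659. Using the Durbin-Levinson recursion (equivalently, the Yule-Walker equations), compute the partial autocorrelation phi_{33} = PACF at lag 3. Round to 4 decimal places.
\phi_{33} = -0.3820

The PACF at lag k is phi_{kk}, the last component of the solution
to the Yule-Walker system G_k phi = r_k where
  (G_k)_{ij} = rho(|i - j|), (r_k)_i = rho(i), i,j = 1..k.
Equivalently, Durbin-Levinson gives phi_{kk} iteratively:
  phi_{11} = rho(1)
  phi_{kk} = [rho(k) - sum_{j=1..k-1} phi_{k-1,j} rho(k-j)]
            / [1 - sum_{j=1..k-1} phi_{k-1,j} rho(j)],
  phi_{k,j} = phi_{k-1,j} - phi_{kk} phi_{k-1,k-j},  j = 1..k-1.
Step k = 1:
  phi_11 = rho(1) = -0.6029.
Step k = 2:
  phi_22 = [rho(2) - phi_11 rho(1)] / [1 - phi_11 rho(1)] = [0.6109 - (-0.6029)(-0.6029)] / [1 - (-0.6029)(-0.6029)]
         = 0.24741159 / 0.63651159 = 0.388699.
  Update: phi_21 = phi_11 - phi_22 phi_11 = -0.6029 - (0.388699)(-0.6029) = -0.368553.
Step k = 3:
  phi_33 = [rho(3) - phi_21 rho(2) - phi_22 rho(1)] / [1 - phi_21 rho(1) - phi_22 rho(2)]
    numerator   = -0.6659 - (-0.368553)(0.6109) - (0.388699)(-0.6029) = -0.20640405
    denominator = 1 - (-0.368553)(-0.6029) - (0.388699)(0.6109) = 0.54034289
  phi_33 = -0.20640405 / 0.54034289 = -0.382.
Therefore phi_{33} = -0.3820.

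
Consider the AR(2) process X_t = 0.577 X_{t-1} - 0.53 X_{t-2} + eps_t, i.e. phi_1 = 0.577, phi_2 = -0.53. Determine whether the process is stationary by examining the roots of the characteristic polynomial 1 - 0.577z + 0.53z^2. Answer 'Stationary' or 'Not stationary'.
\text{Stationary}

The AR(p) characteristic polynomial is P(z) = 1 - 0.577z + 0.53z^2.
Stationarity requires all roots to lie outside the unit circle, i.e. |z| > 1 for every root.
Set 1 + (-0.577) z + (0.53) z^2 = 0, i.e. a z^2 + b z + c = 0 with a = 0.53, b = -0.577, c = 1.
Discriminant D = b^2 - 4ac = (-0.577)^2 - 4*(0.53)*1 = 0.332929 - (2.12) = -1.787071.
D < 0, so the roots are the complex-conjugate pair z = (-b +/- i sqrt(-D)) / (2a) = 0.5443 +/- 1.2611i.
For a conjugate pair |z|^2 = z * conj(z) = (product of roots) = c/a = 1/(0.53) = 1.886792, so |z| = sqrt(1.886792) = 1.3736 for both roots.
Moduli of all roots: 1.3736, 1.3736.
All moduli strictly greater than 1? Yes.
Verdict: Stationary.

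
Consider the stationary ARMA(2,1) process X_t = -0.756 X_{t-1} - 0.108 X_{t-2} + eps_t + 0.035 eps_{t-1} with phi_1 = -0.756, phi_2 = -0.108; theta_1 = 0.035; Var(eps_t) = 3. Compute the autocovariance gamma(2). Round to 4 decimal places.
\gamma(2) = 2.1368

Multiply the model equation by X_{t-k} and take expectations. With theta_0 = psi_0 = 1 and psi_j the MA(infinity) weights, this gives
  gamma(k) - sum_i phi_i gamma(k-i) = c_k,
  c_k = sigma^2 * sum_{j=k..q} theta_j psi_{j-k}   (c_k = 0 for k > q),
using gamma(-m) = gamma(m).
psi-weights needed (psi_j = theta_j + sum_i phi_i psi_{j-i}):
  psi_1 = theta_1 + phi_1 = 0.035 + (-0.756) = -0.721
Right-hand sides:
  c_0 = sigma^2 (1 + theta_1 psi_1) = 3 * (1 + (0.035)(-0.721)) = 3 * 0.974765 = 2.924295
  c_1 = sigma^2 theta_1 = 3 * (0.035) = 0.105
  c_2 = 0
Equations for k = 0, 1, 2 (AR order 2, c_2 = 0):
  (E0) gamma(0) = phi_1 gamma(1) + phi_2 gamma(2) + c_0
  (E1) gamma(1) = phi_1 gamma(0) + phi_2 gamma(1) + c_1
  (E2) gamma(2) = phi_1 gamma(1) + phi_2 gamma(0)
From (E1): gamma(1) = A gamma(0) + B with
  A = phi_1 / (1 - phi_2) = -0.756 / 1.108 = -0.68231,   B = c_1 / (1 - phi_2) = 0.105 / 1.108 = 0.094765.
Insert (E2) into (E0): gamma(0) (1 - phi_2^2) = phi_1 (1 + phi_2) gamma(1) + c_0.
  phi_1 (1 + phi_2) = (-0.756)(0.892) = -0.674352,   1 - phi_2^2 = 0.988336.
Replace gamma(1) by A gamma(0) + B and collect gamma(0):
  gamma(0) [0.988336 - (-0.674352)(-0.68231)] = (-0.674352)(0.094765) + 2.924295
  gamma(0) * 0.528219 = 2.86039
  gamma(0) = 2.86039 / 0.528219 = 5.415163.
  gamma(1) = A gamma(0) + B = (-0.68231)(5.415163) + (0.094765) = -3.600057.
  gamma(2) = phi_1 gamma(1) + phi_2 gamma(0) = (-0.756)(-3.600057) + (-0.108)(5.415163) = 2.136806.
Therefore gamma(2) = 2.1368 (to 4 decimal places).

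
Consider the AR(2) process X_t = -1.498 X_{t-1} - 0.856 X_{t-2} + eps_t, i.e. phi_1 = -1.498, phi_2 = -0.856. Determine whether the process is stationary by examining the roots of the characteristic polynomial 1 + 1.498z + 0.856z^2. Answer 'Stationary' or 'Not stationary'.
\text{Stationary}

The AR(p) characteristic polynomial is P(z) = 1 + 1.498z + 0.856z^2.
Stationarity requires all roots to lie outside the unit circle, i.e. |z| > 1 for every root.
Set 1 + (1.498) z + (0.856) z^2 = 0, i.e. a z^2 + b z + c = 0 with a = 0.856, b = 1.498, c = 1.
Discriminant D = b^2 - 4ac = (1.498)^2 - 4*(0.856)*1 = 2.244004 - (3.424) = -1.179996.
D < 0, so the roots are the complex-conjugate pair z = (-b +/- i sqrt(-D)) / (2a) = -0.875 +/- 0.6345i.
For a conjugate pair |z|^2 = z * conj(z) = (product of roots) = c/a = 1/(0.856) = 1.168224, so |z| = sqrt(1.168224) = 1.0808 for both roots.
Moduli of all roots: 1.0808, 1.0808.
All moduli strictly greater than 1? Yes.
Verdict: Stationary.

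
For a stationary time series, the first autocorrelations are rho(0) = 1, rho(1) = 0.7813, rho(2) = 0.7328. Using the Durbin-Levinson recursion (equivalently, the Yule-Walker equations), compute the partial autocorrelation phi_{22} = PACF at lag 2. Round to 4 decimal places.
\phi_{22} = 0.3141

The PACF at lag k is phi_{kk}, the last component of the solution
to the Yule-Walker system G_k phi = r_k where
  (G_k)_{ij} = rho(|i - j|), (r_k)_i = rho(i), i,j = 1..k.
Equivalently, Durbin-Levinson gives phi_{kk} iteratively:
  phi_{11} = rho(1)
  phi_{kk} = [rho(k) - sum_{j=1..k-1} phi_{k-1,j} rho(k-j)]
            / [1 - sum_{j=1..k-1} phi_{k-1,j} rho(j)],
  phi_{k,j} = phi_{k-1,j} - phi_{kk} phi_{k-1,k-j},  j = 1..k-1.
Step k = 1:
  phi_11 = rho(1) = 0.7813.
Step k = 2:
  phi_22 = [rho(2) - phi_11 rho(1)] / [1 - phi_11 rho(1)] = [0.7328 - (0.7813)(0.7813)] / [1 - (0.7813)(0.7813)]
         = 0.12237031 / 0.38957031 = 0.3141.
Therefore phi_{22} = 0.3141.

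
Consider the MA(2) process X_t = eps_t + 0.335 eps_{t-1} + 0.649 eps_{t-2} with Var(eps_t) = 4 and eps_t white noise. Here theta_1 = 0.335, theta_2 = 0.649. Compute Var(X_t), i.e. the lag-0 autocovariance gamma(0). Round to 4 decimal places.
\gamma(0) = 6.1337

For an MA(q) process X_t = eps_t + sum_i theta_i eps_{t-i} with
Var(eps_t) = sigma^2, the variance is
  gamma(0) = sigma^2 * (1 + sum_i theta_i^2).
  sum_i theta_i^2 = (0.335)^2 + (0.649)^2 = 0.112225 + 0.421201 = 0.533426.
  gamma(0) = 4 * (1 + 0.533426) = 4 * 1.533426 = 6.133704, which rounds to 6.1337.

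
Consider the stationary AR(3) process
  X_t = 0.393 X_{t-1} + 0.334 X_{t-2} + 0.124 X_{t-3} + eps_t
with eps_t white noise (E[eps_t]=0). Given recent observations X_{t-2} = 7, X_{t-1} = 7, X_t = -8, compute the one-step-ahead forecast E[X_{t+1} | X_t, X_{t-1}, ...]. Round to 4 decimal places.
E[X_{t+1} \mid \mathcal F_t] = 0.0620

For an AR(p) model X_t = c + sum_i phi_i X_{t-i} + eps_t, the
one-step-ahead conditional mean is
  E[X_{t+1} | X_t, ...] = c + sum_i phi_i X_{t+1-i}.
Substitute known values:
  E[X_{t+1} | ...] = (0.393) * (-8) + (0.334) * (7) + (0.124) * (7)
                   = 0.0620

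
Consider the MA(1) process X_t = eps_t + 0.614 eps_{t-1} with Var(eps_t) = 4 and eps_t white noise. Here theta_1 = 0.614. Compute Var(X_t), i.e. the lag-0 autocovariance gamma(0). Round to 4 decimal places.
\gamma(0) = 5.5080

For an MA(q) process X_t = eps_t + sum_i theta_i eps_{t-i} with
Var(eps_t) = sigma^2, the variance is
  gamma(0) = sigma^2 * (1 + sum_i theta_i^2).
  sum_i theta_i^2 = (0.614)^2 = 0.376996.
  gamma(0) = 4 * (1 + 0.376996) = 4 * 1.376996 = 5.507984, which rounds to 5.5080.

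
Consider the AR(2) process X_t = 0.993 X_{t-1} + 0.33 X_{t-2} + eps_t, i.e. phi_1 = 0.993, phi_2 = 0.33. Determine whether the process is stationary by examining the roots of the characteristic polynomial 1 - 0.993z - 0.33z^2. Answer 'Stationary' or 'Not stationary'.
\text{Not stationary}

The AR(p) characteristic polynomial is P(z) = 1 - 0.993z - 0.33z^2.
Stationarity requires all roots to lie outside the unit circle, i.e. |z| > 1 for every root.
Set 1 + (-0.993) z + (-0.33) z^2 = 0, i.e. a z^2 + b z + c = 0 with a = -0.33, b = -0.993, c = 1.
Discriminant D = b^2 - 4ac = (-0.993)^2 - 4*(-0.33)*1 = 0.986049 - (-1.32) = 2.306049.
D >= 0, so the roots are real: z = (-b +/- sqrt(D)) / (2a) = (0.993 +/- 1.518568) / (-0.66).
  z_1 = (0.993 + 1.518568) / (-0.66) = -3.8054,   |z_1| = 3.8054.
  z_2 = (0.993 - 1.518568) / (-0.66) = 0.7963,   |z_2| = 0.7963.
Moduli of all roots: 3.8054, 0.7963.
All moduli strictly greater than 1? No.
Verdict: Not stationary.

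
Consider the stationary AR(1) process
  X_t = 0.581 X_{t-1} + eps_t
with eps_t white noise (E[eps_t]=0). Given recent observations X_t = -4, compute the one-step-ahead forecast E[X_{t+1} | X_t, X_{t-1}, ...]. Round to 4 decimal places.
E[X_{t+1} \mid \mathcal F_t] = -2.3240

For an AR(p) model X_t = c + sum_i phi_i X_{t-i} + eps_t, the
one-step-ahead conditional mean is
  E[X_{t+1} | X_t, ...] = c + sum_i phi_i X_{t+1-i}.
Substitute known values:
  E[X_{t+1} | ...] = (0.581) * (-4)
                   = -2.3240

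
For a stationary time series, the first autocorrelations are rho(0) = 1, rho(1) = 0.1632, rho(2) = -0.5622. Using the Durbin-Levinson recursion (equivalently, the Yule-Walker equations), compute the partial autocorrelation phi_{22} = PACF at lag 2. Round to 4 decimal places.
\phi_{22} = -0.6049

The PACF at lag k is phi_{kk}, the last component of the solution
to the Yule-Walker system G_k phi = r_k where
  (G_k)_{ij} = rho(|i - j|), (r_k)_i = rho(i), i,j = 1..k.
Equivalently, Durbin-Levinson gives phi_{kk} iteratively:
  phi_{11} = rho(1)
  phi_{kk} = [rho(k) - sum_{j=1..k-1} phi_{k-1,j} rho(k-j)]
            / [1 - sum_{j=1..k-1} phi_{k-1,j} rho(j)],
  phi_{k,j} = phi_{k-1,j} - phi_{kk} phi_{k-1,k-j},  j = 1..k-1.
Step k = 1:
  phi_11 = rho(1) = 0.1632.
Step k = 2:
  phi_22 = [rho(2) - phi_11 rho(1)] / [1 - phi_11 rho(1)] = [-0.5622 - (0.1632)(0.1632)] / [1 - (0.1632)(0.1632)]
         = -0.58883424 / 0.97336576 = -0.6049.
Therefore phi_{22} = -0.6049.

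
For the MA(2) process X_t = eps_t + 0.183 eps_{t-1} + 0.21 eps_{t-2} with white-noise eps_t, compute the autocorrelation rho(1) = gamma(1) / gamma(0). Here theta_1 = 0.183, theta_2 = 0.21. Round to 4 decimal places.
\rho(1) = 0.2055

For an MA(q) process with theta_0 = 1, the autocovariance is
  gamma(k) = sigma^2 * sum_{i=0..q-k} theta_i * theta_{i+k},
and rho(k) = gamma(k) / gamma(0). Sigma^2 cancels.
  numerator   = (1)*(0.183) + (0.183)*(0.21) = 0.22143.
  denominator = (1)^2 + (0.183)^2 + (0.21)^2 = 1.077589.
  rho(1) = 0.22143 / 1.077589 = 0.2055.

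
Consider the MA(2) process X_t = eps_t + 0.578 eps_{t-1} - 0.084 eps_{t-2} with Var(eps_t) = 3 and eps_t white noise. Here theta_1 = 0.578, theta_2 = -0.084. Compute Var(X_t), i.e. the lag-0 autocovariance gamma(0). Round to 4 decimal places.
\gamma(0) = 4.0234

For an MA(q) process X_t = eps_t + sum_i theta_i eps_{t-i} with
Var(eps_t) = sigma^2, the variance is
  gamma(0) = sigma^2 * (1 + sum_i theta_i^2).
  sum_i theta_i^2 = (0.578)^2 + (-0.084)^2 = 0.334084 + 0.007056 = 0.34114.
  gamma(0) = 3 * (1 + 0.34114) = 3 * 1.34114 = 4.02342, which rounds to 4.0234.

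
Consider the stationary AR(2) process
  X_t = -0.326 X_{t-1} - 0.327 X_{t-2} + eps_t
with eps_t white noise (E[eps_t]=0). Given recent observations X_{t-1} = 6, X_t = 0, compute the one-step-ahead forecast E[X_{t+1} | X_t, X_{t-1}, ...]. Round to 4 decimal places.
E[X_{t+1} \mid \mathcal F_t] = -1.9620

For an AR(p) model X_t = c + sum_i phi_i X_{t-i} + eps_t, the
one-step-ahead conditional mean is
  E[X_{t+1} | X_t, ...] = c + sum_i phi_i X_{t+1-i}.
Substitute known values:
  E[X_{t+1} | ...] = (-0.326) * (0) + (-0.327) * (6)
                   = -1.9620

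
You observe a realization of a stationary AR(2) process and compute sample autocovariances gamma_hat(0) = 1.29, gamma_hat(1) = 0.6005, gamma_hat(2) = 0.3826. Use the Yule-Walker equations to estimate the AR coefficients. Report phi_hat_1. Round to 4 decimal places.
\hat\phi_{1} = 0.4180

The Yule-Walker equations for an AR(p) process read, in matrix form,
  Gamma_p phi = r_p,   with   (Gamma_p)_{ij} = gamma(|i - j|),
                       (r_p)_i = gamma(i),   i,j = 1..p.
Substitute the sample gammas (Toeplitz matrix and right-hand side of size 2):
  Gamma_p = [[1.29, 0.6005], [0.6005, 1.29]]
  r_p     = [0.6005, 0.3826]
Written out:
  1.29 phi_1 + 0.6005 phi_2 = 0.6005
  0.6005 phi_1 + 1.29 phi_2 = 0.3826
Solve by Cramer's rule:
  det = gamma(0)^2 - gamma(1)^2 = (1.29)^2 - (0.6005)^2 = 1.6641 - 0.36060025 = 1.30349975
  phi_hat_1 = [gamma(1) gamma(0) - gamma(1) gamma(2)] / det = [(0.6005)(1.29) - (0.6005)(0.3826)] / 1.30349975 = 0.5448937 / 1.30349975 = 0.418
  phi_hat_2 = [gamma(0) gamma(2) - gamma(1)^2] / det = [(1.29)(0.3826) - (0.6005)^2] / 1.30349975 = 0.13295375 / 1.30349975 = 0.102
So phi_hat = [0.4180, 0.1020].
Therefore phi_hat_1 = 0.4180.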